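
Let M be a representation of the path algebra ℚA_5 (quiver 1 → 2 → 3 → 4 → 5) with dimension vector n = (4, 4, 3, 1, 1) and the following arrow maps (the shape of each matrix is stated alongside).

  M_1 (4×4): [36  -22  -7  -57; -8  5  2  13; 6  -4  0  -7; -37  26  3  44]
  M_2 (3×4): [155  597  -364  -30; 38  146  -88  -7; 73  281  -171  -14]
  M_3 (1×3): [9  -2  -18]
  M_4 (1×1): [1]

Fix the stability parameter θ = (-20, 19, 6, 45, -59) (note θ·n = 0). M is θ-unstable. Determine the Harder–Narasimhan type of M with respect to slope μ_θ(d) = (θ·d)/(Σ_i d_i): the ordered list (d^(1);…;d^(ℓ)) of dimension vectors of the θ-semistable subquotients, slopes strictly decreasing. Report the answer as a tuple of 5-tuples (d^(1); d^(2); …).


Via rank(M_{q-1}∘⋯∘M_p): M ≅ I[1,2], I[1,3]^2, I[1,5].
μ_θ-semistable layers: μ^(1)=19; μ^(2)=25/2; μ^(3)=11/4; μ^(4)=-20

((0, 1, 0, 0, 0); (0, 2, 2, 0, 0); (0, 1, 1, 1, 1); (4, 0, 0, 0, 0))


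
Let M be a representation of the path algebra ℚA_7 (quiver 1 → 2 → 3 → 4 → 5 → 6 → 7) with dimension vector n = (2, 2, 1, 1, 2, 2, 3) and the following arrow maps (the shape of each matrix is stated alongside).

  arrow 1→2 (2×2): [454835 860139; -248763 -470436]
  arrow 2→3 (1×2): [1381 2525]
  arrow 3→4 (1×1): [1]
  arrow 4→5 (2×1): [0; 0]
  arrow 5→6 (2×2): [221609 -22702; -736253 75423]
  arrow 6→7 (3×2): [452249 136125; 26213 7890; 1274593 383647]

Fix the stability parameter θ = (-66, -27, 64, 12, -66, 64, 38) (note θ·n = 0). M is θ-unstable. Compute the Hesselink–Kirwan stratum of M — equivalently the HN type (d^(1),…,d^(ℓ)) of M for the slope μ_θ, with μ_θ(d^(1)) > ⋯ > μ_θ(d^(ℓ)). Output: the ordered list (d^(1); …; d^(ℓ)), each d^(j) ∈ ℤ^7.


Via rank(M_{q-1}∘⋯∘M_p): M ≅ I[1,2], I[1,4], I[5,7]^2, I[7,7].
μ_θ-semistable layers: μ^(1)=51; μ^(2)=38; μ^(3)=-27; μ^(4)=-66

((0, 0, 0, 0, 0, 2, 2); (0, 0, 1, 1, 0, 0, 1); (0, 2, 0, 0, 0, 0, 0); (2, 0, 0, 0, 2, 0, 0))


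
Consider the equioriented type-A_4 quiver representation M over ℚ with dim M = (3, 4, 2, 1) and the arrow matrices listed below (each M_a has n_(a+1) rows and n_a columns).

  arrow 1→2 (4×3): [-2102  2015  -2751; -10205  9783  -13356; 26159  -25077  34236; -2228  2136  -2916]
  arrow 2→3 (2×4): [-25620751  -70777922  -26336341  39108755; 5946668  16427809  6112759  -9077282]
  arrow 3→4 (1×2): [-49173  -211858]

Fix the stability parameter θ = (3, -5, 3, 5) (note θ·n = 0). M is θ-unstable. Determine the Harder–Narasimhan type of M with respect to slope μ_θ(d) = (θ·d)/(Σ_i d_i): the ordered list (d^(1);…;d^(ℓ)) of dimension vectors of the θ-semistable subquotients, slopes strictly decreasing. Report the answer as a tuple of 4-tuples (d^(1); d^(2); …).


Interval decomposition of M: I[1,1], I[1,2], I[1,4], I[2,2], I[2,3].
HN type (ℓ=4): μ^(1)=5; μ^(2)=3; μ^(3)=-1; μ^(4)=-5

((0, 0, 0, 1); (1, 0, 2, 0); (2, 2, 0, 0); (0, 2, 0, 0))


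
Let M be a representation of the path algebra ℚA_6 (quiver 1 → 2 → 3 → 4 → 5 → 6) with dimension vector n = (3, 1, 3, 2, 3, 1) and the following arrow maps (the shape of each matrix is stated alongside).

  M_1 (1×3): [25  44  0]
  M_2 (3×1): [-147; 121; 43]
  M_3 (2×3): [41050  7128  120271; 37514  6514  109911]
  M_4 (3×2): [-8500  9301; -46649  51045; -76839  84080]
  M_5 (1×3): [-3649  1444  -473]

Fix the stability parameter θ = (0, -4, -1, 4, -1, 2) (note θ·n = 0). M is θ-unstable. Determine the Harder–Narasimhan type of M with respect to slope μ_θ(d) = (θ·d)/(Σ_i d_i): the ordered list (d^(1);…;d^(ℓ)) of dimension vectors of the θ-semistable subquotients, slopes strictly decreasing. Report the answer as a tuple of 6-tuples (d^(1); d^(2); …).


Barcode: M ≅ I[1,1]^2, I[1,5], I[3,3], I[3,6], I[5,5]. HN layers by μ_θ (5 steps, strictly decreasing):
  μ^(1)=2; μ^(2)=3/2; μ^(3)=0; μ^(4)=-1; μ^(5)=-2

((0, 0, 0, 0, 0, 1); (0, 0, 0, 2, 2, 0); (2, 0, 0, 0, 0, 0); (0, 0, 3, 0, 1, 0); (1, 1, 0, 0, 0, 0))


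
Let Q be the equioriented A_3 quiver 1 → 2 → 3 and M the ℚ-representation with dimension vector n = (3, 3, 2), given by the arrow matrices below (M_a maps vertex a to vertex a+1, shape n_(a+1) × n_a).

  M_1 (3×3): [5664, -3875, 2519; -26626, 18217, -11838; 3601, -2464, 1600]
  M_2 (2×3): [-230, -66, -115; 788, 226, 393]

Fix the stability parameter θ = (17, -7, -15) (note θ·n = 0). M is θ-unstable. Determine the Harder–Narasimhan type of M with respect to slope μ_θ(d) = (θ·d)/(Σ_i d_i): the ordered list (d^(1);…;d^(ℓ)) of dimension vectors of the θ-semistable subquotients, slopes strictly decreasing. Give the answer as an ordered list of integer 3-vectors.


Barcode: M ≅ I[1,2], I[1,3]^2. HN layers by μ_θ (2 steps, strictly decreasing):
  μ^(1)=5; μ^(2)=-5/3

((1, 1, 0); (2, 2, 2))


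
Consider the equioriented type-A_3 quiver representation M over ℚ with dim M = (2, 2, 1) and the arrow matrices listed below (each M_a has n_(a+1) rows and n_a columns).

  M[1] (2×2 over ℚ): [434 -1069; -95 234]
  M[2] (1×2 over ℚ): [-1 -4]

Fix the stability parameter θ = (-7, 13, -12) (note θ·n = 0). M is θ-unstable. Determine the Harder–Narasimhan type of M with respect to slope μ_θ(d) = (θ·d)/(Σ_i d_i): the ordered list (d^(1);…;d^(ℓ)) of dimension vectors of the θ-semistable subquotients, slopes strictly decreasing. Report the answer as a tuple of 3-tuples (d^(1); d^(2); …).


Barcode: M ≅ I[1,2], I[1,3]. HN layers by μ_θ (3 steps, strictly decreasing):
  μ^(1)=13; μ^(2)=1/2; μ^(3)=-7

((0, 1, 0); (0, 1, 1); (2, 0, 0))


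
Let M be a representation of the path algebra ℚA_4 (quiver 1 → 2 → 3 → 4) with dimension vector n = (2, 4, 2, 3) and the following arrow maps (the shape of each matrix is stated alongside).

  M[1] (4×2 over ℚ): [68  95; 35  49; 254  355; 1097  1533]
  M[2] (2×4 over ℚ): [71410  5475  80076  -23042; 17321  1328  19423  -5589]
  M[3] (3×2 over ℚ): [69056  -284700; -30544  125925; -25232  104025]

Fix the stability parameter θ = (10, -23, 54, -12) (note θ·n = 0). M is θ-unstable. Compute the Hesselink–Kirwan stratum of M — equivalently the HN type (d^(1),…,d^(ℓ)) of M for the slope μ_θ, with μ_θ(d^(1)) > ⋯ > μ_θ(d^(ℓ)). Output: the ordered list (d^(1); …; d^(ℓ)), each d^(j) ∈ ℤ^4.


Interval decomposition of M: I[1,3], I[1,4], I[2,2]^2, I[4,4]^2.
HN type (ℓ=5): μ^(1)=54; μ^(2)=21; μ^(3)=-13/2; μ^(4)=-12; μ^(5)=-23

((0, 0, 1, 0); (0, 0, 1, 1); (2, 2, 0, 0); (0, 0, 0, 2); (0, 2, 0, 0))


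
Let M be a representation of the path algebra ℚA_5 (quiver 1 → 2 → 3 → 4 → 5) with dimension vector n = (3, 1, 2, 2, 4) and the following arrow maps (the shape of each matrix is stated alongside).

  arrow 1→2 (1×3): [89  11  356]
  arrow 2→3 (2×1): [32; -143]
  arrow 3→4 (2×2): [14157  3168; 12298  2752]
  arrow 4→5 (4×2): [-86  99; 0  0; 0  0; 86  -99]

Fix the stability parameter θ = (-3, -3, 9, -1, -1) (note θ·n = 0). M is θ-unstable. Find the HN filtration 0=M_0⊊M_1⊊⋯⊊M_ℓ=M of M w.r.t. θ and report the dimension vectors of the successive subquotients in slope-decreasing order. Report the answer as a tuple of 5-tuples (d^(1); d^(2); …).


Interval decomposition of M: I[1,1]^2, I[1,3], I[3,4], I[4,5], I[5,5]^3.
HN type (ℓ=4): μ^(1)=9; μ^(2)=4; μ^(3)=-1; μ^(4)=-3

((0, 0, 1, 0, 0); (0, 0, 1, 1, 0); (0, 0, 0, 1, 4); (3, 1, 0, 0, 0))


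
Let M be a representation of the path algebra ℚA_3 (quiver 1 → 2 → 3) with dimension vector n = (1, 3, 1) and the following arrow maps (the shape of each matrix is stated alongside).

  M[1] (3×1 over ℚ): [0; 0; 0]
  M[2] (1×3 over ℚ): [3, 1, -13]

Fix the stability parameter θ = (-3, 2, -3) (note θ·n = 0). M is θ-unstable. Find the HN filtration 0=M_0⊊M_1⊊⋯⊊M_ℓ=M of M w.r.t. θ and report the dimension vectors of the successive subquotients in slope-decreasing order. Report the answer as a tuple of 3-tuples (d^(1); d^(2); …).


Via rank(M_{q-1}∘⋯∘M_p): M ≅ I[1,1], I[2,2]^2, I[2,3].
μ_θ-semistable layers: μ^(1)=2; μ^(2)=-1/2; μ^(3)=-3

((0, 2, 0); (0, 1, 1); (1, 0, 0))


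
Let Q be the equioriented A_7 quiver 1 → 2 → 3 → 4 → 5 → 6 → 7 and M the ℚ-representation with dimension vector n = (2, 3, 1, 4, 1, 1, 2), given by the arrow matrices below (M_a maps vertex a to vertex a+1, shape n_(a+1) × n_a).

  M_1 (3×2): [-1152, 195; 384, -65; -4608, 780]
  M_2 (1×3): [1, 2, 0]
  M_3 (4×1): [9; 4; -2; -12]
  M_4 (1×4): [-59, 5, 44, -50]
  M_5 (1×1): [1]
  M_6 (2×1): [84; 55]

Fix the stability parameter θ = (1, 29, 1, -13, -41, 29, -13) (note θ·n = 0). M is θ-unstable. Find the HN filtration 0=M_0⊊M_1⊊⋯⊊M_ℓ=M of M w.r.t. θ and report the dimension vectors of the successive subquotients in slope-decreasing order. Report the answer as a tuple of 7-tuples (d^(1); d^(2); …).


Barcode: M ≅ I[1,1], I[1,7], I[2,2]^2, I[4,4]^3, I[7,7]. HN layers by μ_θ (5 steps, strictly decreasing):
  μ^(1)=29; μ^(2)=8; μ^(3)=1; μ^(4)=-23/5; μ^(5)=-13

((0, 2, 0, 0, 0, 0, 0); (0, 0, 0, 0, 0, 1, 1); (1, 0, 0, 0, 0, 0, 0); (1, 1, 1, 1, 1, 0, 0); (0, 0, 0, 3, 0, 0, 1))


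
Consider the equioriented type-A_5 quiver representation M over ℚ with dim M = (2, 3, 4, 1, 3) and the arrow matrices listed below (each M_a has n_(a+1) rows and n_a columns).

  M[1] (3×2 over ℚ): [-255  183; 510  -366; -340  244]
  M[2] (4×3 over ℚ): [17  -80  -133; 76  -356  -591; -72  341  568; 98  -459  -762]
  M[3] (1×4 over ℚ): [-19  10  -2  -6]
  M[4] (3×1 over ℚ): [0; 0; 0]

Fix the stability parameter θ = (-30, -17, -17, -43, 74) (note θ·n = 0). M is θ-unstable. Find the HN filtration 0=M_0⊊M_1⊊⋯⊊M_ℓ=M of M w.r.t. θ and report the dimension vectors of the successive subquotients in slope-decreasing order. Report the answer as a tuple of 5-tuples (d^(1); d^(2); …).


Via rank(M_{q-1}∘⋯∘M_p): M ≅ I[1,1], I[1,4], I[2,3]^2, I[3,3], I[5,5]^3.
μ_θ-semistable layers: μ^(1)=74; μ^(2)=-17; μ^(3)=-77/3; μ^(4)=-30

((0, 0, 0, 0, 3); (0, 2, 3, 0, 0); (0, 1, 1, 1, 0); (2, 0, 0, 0, 0))


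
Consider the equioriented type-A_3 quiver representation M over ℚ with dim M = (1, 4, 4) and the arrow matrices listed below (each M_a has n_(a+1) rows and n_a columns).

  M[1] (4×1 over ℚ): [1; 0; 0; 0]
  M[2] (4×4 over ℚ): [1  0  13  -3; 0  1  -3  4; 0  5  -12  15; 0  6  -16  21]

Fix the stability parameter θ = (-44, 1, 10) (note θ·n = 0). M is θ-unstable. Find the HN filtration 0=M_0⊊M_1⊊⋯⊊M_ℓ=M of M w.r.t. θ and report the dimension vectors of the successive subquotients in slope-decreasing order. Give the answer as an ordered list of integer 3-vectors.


Interval decomposition of M: I[1,3], I[2,3]^3.
HN type (ℓ=3): μ^(1)=10; μ^(2)=1; μ^(3)=-44

((0, 0, 4); (0, 4, 0); (1, 0, 0))


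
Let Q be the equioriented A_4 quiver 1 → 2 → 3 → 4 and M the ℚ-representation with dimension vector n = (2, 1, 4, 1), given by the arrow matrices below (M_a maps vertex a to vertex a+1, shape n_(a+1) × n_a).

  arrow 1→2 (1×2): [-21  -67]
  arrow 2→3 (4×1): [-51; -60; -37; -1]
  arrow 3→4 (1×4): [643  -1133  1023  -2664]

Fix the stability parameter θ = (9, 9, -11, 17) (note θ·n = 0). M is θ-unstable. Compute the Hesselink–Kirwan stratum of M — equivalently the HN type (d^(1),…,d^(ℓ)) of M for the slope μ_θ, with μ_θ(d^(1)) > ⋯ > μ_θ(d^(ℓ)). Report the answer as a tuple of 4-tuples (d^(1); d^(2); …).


Via rank(M_{q-1}∘⋯∘M_p): M ≅ I[1,1], I[1,3], I[3,3]^2, I[3,4].
μ_θ-semistable layers: μ^(1)=17; μ^(2)=9; μ^(3)=7/3; μ^(4)=-11

((0, 0, 0, 1); (1, 0, 0, 0); (1, 1, 1, 0); (0, 0, 3, 0))


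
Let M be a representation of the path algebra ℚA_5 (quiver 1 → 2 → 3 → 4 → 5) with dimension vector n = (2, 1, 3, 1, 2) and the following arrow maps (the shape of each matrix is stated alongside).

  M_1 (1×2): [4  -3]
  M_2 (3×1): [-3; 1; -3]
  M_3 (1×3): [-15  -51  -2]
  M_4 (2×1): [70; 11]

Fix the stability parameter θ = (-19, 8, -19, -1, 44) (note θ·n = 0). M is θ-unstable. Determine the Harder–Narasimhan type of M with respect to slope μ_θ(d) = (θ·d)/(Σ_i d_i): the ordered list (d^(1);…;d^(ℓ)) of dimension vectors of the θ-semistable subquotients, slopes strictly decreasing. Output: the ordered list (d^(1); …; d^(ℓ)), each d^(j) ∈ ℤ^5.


Barcode: M ≅ I[1,1], I[1,3], I[3,3], I[3,5], I[5,5]. HN layers by μ_θ (4 steps, strictly decreasing):
  μ^(1)=44; μ^(2)=-1; μ^(3)=-11/2; μ^(4)=-19

((0, 0, 0, 0, 2); (0, 0, 0, 1, 0); (0, 1, 1, 0, 0); (2, 0, 2, 0, 0))


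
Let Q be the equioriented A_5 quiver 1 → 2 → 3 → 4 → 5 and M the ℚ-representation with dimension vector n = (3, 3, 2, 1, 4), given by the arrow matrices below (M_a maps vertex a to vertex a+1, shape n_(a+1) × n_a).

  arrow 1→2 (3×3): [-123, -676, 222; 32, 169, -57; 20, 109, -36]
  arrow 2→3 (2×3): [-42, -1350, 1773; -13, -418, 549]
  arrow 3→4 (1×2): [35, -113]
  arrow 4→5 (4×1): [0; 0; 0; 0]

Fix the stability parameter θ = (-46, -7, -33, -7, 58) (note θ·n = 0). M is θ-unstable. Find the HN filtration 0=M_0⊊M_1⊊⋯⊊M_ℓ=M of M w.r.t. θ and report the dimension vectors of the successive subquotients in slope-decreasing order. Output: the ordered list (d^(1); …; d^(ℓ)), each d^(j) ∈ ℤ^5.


Barcode: M ≅ I[1,2], I[1,3], I[1,4], I[5,5]^4. HN layers by μ_θ (4 steps, strictly decreasing):
  μ^(1)=58; μ^(2)=-7; μ^(3)=-20; μ^(4)=-46

((0, 0, 0, 0, 4); (0, 1, 0, 1, 0); (0, 2, 2, 0, 0); (3, 0, 0, 0, 0))


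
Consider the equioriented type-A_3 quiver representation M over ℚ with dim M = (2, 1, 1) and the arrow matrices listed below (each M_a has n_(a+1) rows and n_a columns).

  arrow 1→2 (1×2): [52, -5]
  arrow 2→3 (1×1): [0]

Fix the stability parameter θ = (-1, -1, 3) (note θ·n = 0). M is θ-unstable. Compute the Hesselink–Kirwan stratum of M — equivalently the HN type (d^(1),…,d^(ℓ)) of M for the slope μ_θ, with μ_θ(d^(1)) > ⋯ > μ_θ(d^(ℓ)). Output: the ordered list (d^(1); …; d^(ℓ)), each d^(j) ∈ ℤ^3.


Via rank(M_{q-1}∘⋯∘M_p): M ≅ I[1,1], I[1,2], I[3,3].
μ_θ-semistable layers: μ^(1)=3; μ^(2)=-1

((0, 0, 1); (2, 1, 0))


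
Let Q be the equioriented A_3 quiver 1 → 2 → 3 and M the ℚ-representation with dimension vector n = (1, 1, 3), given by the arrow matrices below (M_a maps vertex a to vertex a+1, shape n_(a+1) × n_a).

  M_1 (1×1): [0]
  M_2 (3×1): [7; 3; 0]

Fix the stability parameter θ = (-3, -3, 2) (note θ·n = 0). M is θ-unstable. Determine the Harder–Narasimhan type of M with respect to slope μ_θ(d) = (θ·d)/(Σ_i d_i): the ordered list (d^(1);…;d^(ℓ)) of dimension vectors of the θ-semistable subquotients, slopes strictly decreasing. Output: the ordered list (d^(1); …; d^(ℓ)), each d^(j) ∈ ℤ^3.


Via rank(M_{q-1}∘⋯∘M_p): M ≅ I[1,1], I[2,3], I[3,3]^2.
μ_θ-semistable layers: μ^(1)=2; μ^(2)=-3

((0, 0, 3); (1, 1, 0))


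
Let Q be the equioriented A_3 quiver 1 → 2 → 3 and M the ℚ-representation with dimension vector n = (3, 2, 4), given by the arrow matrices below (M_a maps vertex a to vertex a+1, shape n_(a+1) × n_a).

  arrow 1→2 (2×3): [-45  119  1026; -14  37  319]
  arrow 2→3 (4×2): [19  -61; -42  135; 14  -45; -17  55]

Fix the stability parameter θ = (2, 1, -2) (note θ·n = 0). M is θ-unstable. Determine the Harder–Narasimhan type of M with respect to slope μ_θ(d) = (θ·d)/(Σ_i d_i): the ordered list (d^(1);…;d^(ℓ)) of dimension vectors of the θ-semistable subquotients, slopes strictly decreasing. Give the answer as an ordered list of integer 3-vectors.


Via rank(M_{q-1}∘⋯∘M_p): M ≅ I[1,1], I[1,3]^2, I[3,3]^2.
μ_θ-semistable layers: μ^(1)=2; μ^(2)=1/3; μ^(3)=-2

((1, 0, 0); (2, 2, 2); (0, 0, 2))


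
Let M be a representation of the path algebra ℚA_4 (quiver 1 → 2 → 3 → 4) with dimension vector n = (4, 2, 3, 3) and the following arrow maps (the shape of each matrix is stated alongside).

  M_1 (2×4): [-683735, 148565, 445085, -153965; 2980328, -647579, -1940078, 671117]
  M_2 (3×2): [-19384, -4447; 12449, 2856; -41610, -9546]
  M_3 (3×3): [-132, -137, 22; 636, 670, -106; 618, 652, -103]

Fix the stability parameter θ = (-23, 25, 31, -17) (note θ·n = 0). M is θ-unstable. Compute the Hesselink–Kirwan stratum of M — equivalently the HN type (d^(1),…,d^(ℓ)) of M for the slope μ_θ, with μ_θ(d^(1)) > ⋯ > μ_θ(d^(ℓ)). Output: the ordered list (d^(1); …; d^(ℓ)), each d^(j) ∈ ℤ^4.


Interval decomposition of M: I[1,1]^2, I[1,3], I[1,4], I[3,4], I[4,4].
HN type (ℓ=6): μ^(1)=31; μ^(2)=25; μ^(3)=13; μ^(4)=7; μ^(5)=-17; μ^(6)=-23

((0, 0, 1, 0); (0, 1, 0, 0); (0, 1, 1, 1); (0, 0, 1, 1); (0, 0, 0, 1); (4, 0, 0, 0))


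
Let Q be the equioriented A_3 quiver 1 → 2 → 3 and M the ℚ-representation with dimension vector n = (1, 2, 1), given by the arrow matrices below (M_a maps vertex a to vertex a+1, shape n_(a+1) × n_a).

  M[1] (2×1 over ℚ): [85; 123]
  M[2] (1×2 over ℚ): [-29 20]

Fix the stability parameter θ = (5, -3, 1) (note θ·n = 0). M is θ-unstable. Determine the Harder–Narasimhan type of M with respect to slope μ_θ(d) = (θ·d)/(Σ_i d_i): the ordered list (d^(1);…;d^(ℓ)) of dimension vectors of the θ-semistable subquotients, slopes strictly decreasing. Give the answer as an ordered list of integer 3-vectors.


Interval decomposition of M: I[1,3], I[2,2].
HN type (ℓ=2): μ^(1)=1; μ^(2)=-3

((1, 1, 1); (0, 1, 0))


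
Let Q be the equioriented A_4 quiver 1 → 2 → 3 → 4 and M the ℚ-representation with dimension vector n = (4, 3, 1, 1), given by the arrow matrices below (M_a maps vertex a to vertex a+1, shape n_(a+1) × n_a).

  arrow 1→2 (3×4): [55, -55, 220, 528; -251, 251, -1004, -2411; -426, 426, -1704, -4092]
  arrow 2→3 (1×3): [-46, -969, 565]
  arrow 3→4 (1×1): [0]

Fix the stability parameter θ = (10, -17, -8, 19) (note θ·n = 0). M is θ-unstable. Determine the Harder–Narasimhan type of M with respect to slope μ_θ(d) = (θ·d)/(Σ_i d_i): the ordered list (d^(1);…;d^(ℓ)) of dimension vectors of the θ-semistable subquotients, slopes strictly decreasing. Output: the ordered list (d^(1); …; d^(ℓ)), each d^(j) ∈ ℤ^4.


Barcode: M ≅ I[1,1]^2, I[1,2], I[1,3], I[2,2], I[4,4]. HN layers by μ_θ (5 steps, strictly decreasing):
  μ^(1)=19; μ^(2)=10; μ^(3)=-7/2; μ^(4)=-5; μ^(5)=-17

((0, 0, 0, 1); (2, 0, 0, 0); (1, 1, 0, 0); (1, 1, 1, 0); (0, 1, 0, 0))


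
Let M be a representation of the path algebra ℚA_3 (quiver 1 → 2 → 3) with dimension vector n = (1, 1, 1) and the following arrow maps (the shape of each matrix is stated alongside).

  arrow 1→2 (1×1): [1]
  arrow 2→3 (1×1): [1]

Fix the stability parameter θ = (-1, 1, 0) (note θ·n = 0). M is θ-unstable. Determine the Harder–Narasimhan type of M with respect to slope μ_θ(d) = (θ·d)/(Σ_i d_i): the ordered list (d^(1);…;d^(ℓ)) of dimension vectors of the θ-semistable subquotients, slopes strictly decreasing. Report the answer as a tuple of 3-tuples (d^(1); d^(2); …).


Barcode: M ≅ I[1,3]. HN layers by μ_θ (2 steps, strictly decreasing):
  μ^(1)=1/2; μ^(2)=-1

((0, 1, 1); (1, 0, 0))


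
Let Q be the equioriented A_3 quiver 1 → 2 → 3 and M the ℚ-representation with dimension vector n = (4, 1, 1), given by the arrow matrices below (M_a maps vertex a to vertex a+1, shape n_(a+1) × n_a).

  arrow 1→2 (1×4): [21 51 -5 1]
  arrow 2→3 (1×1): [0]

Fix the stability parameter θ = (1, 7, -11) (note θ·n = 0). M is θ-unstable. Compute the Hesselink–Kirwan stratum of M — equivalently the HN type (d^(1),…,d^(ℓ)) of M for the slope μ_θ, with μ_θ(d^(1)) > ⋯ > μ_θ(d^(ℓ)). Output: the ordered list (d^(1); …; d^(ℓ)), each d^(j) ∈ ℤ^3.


Via rank(M_{q-1}∘⋯∘M_p): M ≅ I[1,1]^3, I[1,2], I[3,3].
μ_θ-semistable layers: μ^(1)=7; μ^(2)=1; μ^(3)=-11

((0, 1, 0); (4, 0, 0); (0, 0, 1))


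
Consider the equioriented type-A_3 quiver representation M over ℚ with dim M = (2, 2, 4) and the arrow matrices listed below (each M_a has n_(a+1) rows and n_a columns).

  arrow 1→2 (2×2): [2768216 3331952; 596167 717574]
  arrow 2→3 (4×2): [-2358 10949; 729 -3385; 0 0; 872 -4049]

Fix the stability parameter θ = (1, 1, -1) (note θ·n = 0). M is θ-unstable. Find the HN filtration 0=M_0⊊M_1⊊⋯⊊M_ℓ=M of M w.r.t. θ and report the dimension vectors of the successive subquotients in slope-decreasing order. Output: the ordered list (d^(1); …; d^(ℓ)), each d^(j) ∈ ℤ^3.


Via rank(M_{q-1}∘⋯∘M_p): M ≅ I[1,1], I[1,3], I[2,3], I[3,3]^2.
μ_θ-semistable layers: μ^(1)=1; μ^(2)=1/3; μ^(3)=0; μ^(4)=-1

((1, 0, 0); (1, 1, 1); (0, 1, 1); (0, 0, 2))


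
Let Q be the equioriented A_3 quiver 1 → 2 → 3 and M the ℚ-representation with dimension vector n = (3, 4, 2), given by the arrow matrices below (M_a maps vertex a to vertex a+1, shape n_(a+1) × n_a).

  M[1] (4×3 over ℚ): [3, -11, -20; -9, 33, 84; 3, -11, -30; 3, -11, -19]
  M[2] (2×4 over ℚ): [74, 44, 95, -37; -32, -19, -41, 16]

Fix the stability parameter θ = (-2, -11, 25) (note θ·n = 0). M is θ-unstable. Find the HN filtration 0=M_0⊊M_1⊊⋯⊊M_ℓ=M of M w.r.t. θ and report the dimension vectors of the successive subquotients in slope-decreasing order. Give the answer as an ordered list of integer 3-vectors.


Barcode: M ≅ I[1,1], I[1,2], I[1,3], I[2,2], I[2,3]. HN layers by μ_θ (4 steps, strictly decreasing):
  μ^(1)=25; μ^(2)=-2; μ^(3)=-13/2; μ^(4)=-11

((0, 0, 2); (1, 0, 0); (2, 2, 0); (0, 2, 0))


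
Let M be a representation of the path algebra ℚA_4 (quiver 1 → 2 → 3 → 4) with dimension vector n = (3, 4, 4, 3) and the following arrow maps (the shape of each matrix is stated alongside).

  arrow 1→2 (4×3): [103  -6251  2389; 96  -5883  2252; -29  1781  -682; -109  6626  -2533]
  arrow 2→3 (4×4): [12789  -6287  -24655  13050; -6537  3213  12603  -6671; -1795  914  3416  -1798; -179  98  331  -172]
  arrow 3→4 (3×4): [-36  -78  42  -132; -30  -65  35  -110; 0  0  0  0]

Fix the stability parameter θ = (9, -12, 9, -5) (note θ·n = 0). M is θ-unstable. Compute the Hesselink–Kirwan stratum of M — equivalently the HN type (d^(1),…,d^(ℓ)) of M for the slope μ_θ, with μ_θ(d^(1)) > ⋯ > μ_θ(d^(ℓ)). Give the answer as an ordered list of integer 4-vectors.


Via rank(M_{q-1}∘⋯∘M_p): M ≅ I[1,3]^2, I[1,4], I[2,3], I[4,4]^2.
μ_θ-semistable layers: μ^(1)=9; μ^(2)=2; μ^(3)=-3/2; μ^(4)=-5; μ^(5)=-12

((0, 0, 3, 0); (0, 0, 1, 1); (3, 3, 0, 0); (0, 0, 0, 2); (0, 1, 0, 0))


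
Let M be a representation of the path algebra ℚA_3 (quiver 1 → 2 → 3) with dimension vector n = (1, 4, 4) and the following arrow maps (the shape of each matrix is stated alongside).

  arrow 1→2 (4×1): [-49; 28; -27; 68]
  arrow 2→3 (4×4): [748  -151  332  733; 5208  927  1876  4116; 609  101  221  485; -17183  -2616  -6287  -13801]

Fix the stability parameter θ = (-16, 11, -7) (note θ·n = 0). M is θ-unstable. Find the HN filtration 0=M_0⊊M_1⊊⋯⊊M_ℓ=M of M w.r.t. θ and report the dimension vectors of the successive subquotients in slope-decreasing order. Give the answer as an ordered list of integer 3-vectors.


Via rank(M_{q-1}∘⋯∘M_p): M ≅ I[1,2], I[2,3]^3, I[3,3].
μ_θ-semistable layers: μ^(1)=11; μ^(2)=2; μ^(3)=-7; μ^(4)=-16

((0, 1, 0); (0, 3, 3); (0, 0, 1); (1, 0, 0))


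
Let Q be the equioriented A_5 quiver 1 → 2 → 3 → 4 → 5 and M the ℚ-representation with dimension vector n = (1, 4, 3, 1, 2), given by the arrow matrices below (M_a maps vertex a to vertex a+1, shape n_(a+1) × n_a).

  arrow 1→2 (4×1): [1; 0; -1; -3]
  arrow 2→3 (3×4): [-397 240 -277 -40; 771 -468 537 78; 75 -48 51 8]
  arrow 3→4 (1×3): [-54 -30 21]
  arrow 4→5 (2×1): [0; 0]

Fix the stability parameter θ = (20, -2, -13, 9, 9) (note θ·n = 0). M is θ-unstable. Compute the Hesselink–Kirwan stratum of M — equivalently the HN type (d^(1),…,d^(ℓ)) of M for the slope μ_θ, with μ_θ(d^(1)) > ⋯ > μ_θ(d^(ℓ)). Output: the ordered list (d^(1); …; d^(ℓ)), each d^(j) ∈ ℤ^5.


Via rank(M_{q-1}∘⋯∘M_p): M ≅ I[1,2], I[2,2], I[2,3], I[2,4], I[3,3], I[5,5]^2.
μ_θ-semistable layers: μ^(1)=9; μ^(2)=-2; μ^(3)=-15/2; μ^(4)=-13

((1, 1, 0, 1, 2); (0, 1, 0, 0, 0); (0, 2, 2, 0, 0); (0, 0, 1, 0, 0))


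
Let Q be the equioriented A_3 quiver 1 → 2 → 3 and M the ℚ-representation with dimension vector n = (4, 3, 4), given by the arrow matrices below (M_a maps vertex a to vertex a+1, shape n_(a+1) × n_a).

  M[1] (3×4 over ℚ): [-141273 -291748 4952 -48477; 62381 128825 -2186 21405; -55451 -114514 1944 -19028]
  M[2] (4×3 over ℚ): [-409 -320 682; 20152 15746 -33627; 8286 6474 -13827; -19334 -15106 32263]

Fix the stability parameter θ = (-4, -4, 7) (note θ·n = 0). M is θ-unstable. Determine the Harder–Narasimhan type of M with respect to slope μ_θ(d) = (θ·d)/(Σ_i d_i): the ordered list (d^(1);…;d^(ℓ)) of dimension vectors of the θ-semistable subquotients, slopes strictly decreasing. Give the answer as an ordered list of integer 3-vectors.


Barcode: M ≅ I[1,1], I[1,2], I[1,3]^2, I[3,3]^2. HN layers by μ_θ (2 steps, strictly decreasing):
  μ^(1)=7; μ^(2)=-4

((0, 0, 4); (4, 3, 0))


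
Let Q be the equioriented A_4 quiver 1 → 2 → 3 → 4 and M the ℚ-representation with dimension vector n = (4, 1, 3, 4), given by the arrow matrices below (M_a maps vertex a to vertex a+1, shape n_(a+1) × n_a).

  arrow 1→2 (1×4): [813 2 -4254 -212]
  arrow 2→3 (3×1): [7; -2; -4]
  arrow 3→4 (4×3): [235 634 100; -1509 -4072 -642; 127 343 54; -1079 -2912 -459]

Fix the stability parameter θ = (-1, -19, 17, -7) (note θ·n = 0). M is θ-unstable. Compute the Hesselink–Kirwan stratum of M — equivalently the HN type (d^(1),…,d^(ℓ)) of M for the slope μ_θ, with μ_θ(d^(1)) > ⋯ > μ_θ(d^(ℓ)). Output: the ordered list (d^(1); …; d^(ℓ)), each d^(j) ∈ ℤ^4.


Barcode: M ≅ I[1,1]^3, I[1,4], I[3,4]^2, I[4,4]. HN layers by μ_θ (4 steps, strictly decreasing):
  μ^(1)=5; μ^(2)=-1; μ^(3)=-7; μ^(4)=-10

((0, 0, 3, 3); (3, 0, 0, 0); (0, 0, 0, 1); (1, 1, 0, 0))


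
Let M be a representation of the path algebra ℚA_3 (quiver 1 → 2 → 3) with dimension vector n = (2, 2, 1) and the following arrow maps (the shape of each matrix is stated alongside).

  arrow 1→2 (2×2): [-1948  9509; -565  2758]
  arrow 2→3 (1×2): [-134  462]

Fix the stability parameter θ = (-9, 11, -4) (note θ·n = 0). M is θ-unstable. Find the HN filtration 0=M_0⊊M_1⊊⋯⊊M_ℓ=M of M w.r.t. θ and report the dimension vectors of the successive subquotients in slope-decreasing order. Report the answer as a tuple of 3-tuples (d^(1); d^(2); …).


Interval decomposition of M: I[1,2], I[1,3].
HN type (ℓ=3): μ^(1)=11; μ^(2)=7/2; μ^(3)=-9

((0, 1, 0); (0, 1, 1); (2, 0, 0))


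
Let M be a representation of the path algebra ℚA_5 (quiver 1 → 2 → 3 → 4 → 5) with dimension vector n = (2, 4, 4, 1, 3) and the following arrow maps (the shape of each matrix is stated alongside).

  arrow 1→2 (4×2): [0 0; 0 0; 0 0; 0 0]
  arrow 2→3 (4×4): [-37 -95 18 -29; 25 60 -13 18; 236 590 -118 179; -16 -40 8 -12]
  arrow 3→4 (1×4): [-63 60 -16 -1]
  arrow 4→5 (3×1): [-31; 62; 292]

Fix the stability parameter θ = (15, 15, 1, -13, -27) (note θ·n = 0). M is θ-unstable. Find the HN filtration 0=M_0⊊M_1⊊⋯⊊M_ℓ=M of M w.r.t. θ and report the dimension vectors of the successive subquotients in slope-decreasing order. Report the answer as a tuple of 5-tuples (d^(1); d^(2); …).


Interval decomposition of M: I[1,1]^2, I[2,2], I[2,3]^2, I[2,5], I[3,3], I[5,5]^2.
HN type (ℓ=5): μ^(1)=15; μ^(2)=8; μ^(3)=1; μ^(4)=-6; μ^(5)=-27

((2, 1, 0, 0, 0); (0, 2, 2, 0, 0); (0, 0, 1, 0, 0); (0, 1, 1, 1, 1); (0, 0, 0, 0, 2))


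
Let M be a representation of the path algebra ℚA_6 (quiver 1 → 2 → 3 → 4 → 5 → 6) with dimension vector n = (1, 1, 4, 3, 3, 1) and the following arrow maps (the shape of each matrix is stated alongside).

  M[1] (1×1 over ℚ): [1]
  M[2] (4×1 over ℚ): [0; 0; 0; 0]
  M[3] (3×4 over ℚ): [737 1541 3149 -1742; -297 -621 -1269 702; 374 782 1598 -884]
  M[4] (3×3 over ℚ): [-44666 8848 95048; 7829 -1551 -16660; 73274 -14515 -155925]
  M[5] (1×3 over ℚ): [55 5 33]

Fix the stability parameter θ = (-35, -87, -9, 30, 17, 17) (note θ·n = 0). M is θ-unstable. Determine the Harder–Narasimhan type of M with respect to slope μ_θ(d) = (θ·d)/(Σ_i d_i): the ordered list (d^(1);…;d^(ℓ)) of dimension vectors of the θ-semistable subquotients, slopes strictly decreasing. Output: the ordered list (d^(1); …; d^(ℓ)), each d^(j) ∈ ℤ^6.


Via rank(M_{q-1}∘⋯∘M_p): M ≅ I[1,2], I[3,3]^3, I[3,6], I[4,5]^2.
μ_θ-semistable layers: μ^(1)=47/2; μ^(2)=64/3; μ^(3)=-9; μ^(4)=-61

((0, 0, 0, 2, 2, 0); (0, 0, 0, 1, 1, 1); (0, 0, 4, 0, 0, 0); (1, 1, 0, 0, 0, 0))


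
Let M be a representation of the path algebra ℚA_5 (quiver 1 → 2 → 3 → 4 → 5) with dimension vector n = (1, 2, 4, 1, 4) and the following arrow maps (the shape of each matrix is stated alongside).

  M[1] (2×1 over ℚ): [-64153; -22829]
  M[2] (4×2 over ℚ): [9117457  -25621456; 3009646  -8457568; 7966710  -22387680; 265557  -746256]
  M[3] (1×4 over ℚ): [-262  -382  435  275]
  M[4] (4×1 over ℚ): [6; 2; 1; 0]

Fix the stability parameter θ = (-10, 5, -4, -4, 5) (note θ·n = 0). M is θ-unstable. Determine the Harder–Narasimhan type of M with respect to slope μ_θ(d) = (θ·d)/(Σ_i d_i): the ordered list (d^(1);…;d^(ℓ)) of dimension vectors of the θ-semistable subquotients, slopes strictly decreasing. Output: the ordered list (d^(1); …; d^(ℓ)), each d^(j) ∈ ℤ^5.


Via rank(M_{q-1}∘⋯∘M_p): M ≅ I[1,5], I[2,2], I[3,3]^3, I[5,5]^3.
μ_θ-semistable layers: μ^(1)=5; μ^(2)=-1; μ^(3)=-4; μ^(4)=-10

((0, 1, 0, 0, 4); (0, 1, 1, 1, 0); (0, 0, 3, 0, 0); (1, 0, 0, 0, 0))


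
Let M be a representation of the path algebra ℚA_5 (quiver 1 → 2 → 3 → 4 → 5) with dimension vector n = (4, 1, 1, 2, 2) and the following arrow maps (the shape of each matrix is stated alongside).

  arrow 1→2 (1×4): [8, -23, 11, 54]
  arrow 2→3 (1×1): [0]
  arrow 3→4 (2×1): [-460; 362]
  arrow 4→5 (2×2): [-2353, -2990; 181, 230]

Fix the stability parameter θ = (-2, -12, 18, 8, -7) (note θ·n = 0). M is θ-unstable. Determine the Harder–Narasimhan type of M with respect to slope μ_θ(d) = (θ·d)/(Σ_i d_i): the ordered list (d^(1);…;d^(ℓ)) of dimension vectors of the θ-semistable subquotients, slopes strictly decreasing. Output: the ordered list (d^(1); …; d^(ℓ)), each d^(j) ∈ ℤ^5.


Via rank(M_{q-1}∘⋯∘M_p): M ≅ I[1,1]^3, I[1,2], I[3,4], I[4,5], I[5,5].
μ_θ-semistable layers: μ^(1)=13; μ^(2)=1/2; μ^(3)=-2; μ^(4)=-7

((0, 0, 1, 1, 0); (0, 0, 0, 1, 1); (3, 0, 0, 0, 0); (1, 1, 0, 0, 1))


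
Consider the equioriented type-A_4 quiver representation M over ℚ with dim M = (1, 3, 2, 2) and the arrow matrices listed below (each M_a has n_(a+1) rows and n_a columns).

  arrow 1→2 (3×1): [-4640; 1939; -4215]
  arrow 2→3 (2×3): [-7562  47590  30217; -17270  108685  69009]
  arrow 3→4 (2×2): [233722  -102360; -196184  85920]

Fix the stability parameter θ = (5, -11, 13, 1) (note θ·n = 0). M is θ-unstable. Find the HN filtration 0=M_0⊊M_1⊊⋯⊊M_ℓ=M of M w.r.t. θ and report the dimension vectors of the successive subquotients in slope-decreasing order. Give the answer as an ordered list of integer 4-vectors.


Interval decomposition of M: I[1,4], I[2,2], I[2,3], I[4,4].
HN type (ℓ=5): μ^(1)=13; μ^(2)=7; μ^(3)=1; μ^(4)=-3; μ^(5)=-11

((0, 0, 1, 0); (0, 0, 1, 1); (0, 0, 0, 1); (1, 1, 0, 0); (0, 2, 0, 0))


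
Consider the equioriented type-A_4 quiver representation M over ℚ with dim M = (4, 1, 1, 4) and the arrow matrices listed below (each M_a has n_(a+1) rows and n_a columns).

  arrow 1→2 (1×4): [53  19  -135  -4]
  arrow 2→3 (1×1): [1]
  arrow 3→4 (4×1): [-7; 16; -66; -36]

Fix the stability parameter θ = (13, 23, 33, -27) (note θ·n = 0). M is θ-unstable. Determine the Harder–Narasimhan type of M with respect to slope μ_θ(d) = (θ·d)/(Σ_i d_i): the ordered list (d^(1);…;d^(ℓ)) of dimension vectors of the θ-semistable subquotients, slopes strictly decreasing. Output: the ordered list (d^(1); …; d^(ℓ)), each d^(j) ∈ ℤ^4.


Barcode: M ≅ I[1,1]^3, I[1,4], I[4,4]^3. HN layers by μ_θ (3 steps, strictly decreasing):
  μ^(1)=13; μ^(2)=21/2; μ^(3)=-27

((3, 0, 0, 0); (1, 1, 1, 1); (0, 0, 0, 3))


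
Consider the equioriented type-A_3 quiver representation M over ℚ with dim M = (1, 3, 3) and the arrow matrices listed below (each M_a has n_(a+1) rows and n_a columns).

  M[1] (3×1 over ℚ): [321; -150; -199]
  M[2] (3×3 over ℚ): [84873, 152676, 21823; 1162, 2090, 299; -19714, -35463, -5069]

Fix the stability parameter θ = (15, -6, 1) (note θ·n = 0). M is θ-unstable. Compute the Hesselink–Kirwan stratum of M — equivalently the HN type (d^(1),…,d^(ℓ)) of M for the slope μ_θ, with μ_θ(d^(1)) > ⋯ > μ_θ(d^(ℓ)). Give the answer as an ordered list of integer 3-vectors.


Via rank(M_{q-1}∘⋯∘M_p): M ≅ I[1,3], I[2,3]^2.
μ_θ-semistable layers: μ^(1)=10/3; μ^(2)=1; μ^(3)=-6

((1, 1, 1); (0, 0, 2); (0, 2, 0))


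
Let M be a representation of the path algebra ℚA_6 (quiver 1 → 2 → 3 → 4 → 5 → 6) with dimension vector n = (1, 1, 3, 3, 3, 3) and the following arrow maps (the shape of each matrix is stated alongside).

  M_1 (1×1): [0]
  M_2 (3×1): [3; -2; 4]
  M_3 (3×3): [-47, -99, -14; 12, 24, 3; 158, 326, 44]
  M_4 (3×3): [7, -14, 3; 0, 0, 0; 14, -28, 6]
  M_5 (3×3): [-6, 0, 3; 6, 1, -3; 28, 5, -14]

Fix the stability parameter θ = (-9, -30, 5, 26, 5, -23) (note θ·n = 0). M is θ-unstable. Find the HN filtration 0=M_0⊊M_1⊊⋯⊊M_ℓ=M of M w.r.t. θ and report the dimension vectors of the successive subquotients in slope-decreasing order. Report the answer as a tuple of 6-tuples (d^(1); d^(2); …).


Via rank(M_{q-1}∘⋯∘M_p): M ≅ I[1,1], I[2,5], I[3,3], I[3,4], I[4,4], I[5,6]^2, I[6,6].
μ_θ-semistable layers: μ^(1)=26; μ^(2)=31/2; μ^(3)=5; μ^(4)=-9; μ^(5)=-23; μ^(6)=-30

((0, 0, 0, 2, 0, 0); (0, 0, 0, 1, 1, 0); (0, 0, 3, 0, 0, 0); (1, 0, 0, 0, 2, 2); (0, 0, 0, 0, 0, 1); (0, 1, 0, 0, 0, 0))


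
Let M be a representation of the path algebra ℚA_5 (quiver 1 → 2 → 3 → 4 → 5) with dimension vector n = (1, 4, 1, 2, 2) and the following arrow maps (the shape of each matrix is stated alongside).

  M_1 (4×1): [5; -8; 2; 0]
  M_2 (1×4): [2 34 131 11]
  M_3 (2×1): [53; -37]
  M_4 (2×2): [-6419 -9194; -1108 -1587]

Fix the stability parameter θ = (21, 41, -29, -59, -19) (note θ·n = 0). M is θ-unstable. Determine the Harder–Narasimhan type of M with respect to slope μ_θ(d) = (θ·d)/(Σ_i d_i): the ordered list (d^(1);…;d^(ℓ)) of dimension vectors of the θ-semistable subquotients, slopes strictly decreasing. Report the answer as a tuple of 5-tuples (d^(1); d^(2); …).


Interval decomposition of M: I[1,2], I[2,2]^2, I[2,5], I[4,5].
HN type (ℓ=5): μ^(1)=41; μ^(2)=21; μ^(3)=-33/2; μ^(4)=-19; μ^(5)=-59

((0, 3, 0, 0, 0); (1, 0, 0, 0, 0); (0, 1, 1, 1, 1); (0, 0, 0, 0, 1); (0, 0, 0, 1, 0))


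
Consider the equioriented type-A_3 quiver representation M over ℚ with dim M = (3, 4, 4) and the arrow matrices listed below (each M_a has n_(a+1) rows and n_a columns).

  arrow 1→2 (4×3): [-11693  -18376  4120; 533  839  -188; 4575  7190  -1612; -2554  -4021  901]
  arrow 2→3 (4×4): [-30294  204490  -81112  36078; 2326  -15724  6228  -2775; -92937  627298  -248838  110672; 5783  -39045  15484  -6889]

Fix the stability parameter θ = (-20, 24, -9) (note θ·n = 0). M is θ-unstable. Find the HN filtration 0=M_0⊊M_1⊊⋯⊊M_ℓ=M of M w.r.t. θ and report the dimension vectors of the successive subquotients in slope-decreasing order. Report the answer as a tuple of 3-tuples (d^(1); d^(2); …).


Via rank(M_{q-1}∘⋯∘M_p): M ≅ I[1,3]^3, I[2,3].
μ_θ-semistable layers: μ^(1)=15/2; μ^(2)=-20

((0, 4, 4); (3, 0, 0))


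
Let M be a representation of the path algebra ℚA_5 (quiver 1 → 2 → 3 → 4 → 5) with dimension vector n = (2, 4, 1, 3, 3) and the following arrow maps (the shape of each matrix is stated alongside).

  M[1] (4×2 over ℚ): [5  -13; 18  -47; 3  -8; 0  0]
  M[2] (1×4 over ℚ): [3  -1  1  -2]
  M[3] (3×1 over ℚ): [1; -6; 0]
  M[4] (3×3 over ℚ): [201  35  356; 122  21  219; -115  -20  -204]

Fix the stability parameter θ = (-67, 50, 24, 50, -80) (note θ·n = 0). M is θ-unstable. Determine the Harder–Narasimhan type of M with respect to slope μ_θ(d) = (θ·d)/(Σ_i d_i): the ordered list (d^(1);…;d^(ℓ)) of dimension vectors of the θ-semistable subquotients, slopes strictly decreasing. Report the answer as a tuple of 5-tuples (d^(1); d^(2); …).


Interval decomposition of M: I[1,2]^2, I[2,2], I[2,5], I[4,5]^2.
HN type (ℓ=4): μ^(1)=50; μ^(2)=11; μ^(3)=-15; μ^(4)=-67

((0, 3, 0, 0, 0); (0, 1, 1, 1, 1); (0, 0, 0, 2, 2); (2, 0, 0, 0, 0))


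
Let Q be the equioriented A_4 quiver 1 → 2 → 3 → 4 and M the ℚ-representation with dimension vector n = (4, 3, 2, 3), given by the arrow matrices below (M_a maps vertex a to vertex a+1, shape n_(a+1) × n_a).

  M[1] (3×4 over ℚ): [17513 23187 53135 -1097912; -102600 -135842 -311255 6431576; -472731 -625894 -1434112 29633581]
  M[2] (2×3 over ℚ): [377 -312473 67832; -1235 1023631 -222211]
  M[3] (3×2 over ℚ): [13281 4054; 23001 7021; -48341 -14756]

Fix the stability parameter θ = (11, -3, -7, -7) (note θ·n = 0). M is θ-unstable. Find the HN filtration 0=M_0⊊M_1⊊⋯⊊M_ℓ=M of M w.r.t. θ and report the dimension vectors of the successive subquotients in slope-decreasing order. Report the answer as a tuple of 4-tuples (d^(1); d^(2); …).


Via rank(M_{q-1}∘⋯∘M_p): M ≅ I[1,1], I[1,2], I[1,4]^2, I[4,4].
μ_θ-semistable layers: μ^(1)=11; μ^(2)=4; μ^(3)=-3/2; μ^(4)=-7

((1, 0, 0, 0); (1, 1, 0, 0); (2, 2, 2, 2); (0, 0, 0, 1))


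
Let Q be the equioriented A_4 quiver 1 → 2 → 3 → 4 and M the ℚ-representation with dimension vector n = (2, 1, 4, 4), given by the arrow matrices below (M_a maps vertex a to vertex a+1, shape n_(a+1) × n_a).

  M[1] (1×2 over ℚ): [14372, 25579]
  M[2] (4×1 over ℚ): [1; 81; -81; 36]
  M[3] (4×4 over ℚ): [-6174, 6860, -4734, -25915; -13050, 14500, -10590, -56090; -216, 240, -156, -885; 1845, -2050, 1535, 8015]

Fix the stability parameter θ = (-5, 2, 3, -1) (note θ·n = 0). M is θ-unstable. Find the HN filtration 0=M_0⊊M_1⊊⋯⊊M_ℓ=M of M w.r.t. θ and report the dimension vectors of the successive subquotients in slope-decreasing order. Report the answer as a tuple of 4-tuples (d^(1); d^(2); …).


Interval decomposition of M: I[1,1], I[1,3], I[3,3], I[3,4]^2, I[4,4]^2.
HN type (ℓ=5): μ^(1)=3; μ^(2)=2; μ^(3)=1; μ^(4)=-1; μ^(5)=-5

((0, 0, 2, 0); (0, 1, 0, 0); (0, 0, 2, 2); (0, 0, 0, 2); (2, 0, 0, 0))


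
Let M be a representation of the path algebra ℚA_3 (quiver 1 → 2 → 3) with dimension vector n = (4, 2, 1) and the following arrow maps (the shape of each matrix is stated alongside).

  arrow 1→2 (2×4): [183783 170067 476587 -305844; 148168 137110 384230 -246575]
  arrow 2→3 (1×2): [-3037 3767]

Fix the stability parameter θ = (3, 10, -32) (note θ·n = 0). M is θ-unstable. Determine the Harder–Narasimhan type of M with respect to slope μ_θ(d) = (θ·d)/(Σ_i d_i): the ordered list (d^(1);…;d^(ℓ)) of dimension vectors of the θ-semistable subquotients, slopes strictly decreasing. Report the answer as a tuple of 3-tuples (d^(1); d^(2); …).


Via rank(M_{q-1}∘⋯∘M_p): M ≅ I[1,1]^2, I[1,2], I[1,3].
μ_θ-semistable layers: μ^(1)=10; μ^(2)=3; μ^(3)=-19/3

((0, 1, 0); (3, 0, 0); (1, 1, 1))


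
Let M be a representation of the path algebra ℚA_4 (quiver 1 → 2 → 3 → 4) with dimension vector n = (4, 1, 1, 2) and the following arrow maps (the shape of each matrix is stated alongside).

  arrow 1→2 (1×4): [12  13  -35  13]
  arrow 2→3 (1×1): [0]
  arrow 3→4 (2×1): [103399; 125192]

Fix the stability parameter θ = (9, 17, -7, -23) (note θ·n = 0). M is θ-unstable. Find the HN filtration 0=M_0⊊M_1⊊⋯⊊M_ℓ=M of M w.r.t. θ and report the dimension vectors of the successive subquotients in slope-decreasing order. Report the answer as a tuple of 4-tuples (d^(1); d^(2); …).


Interval decomposition of M: I[1,1]^3, I[1,2], I[3,4], I[4,4].
HN type (ℓ=4): μ^(1)=17; μ^(2)=9; μ^(3)=-15; μ^(4)=-23

((0, 1, 0, 0); (4, 0, 0, 0); (0, 0, 1, 1); (0, 0, 0, 1))
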